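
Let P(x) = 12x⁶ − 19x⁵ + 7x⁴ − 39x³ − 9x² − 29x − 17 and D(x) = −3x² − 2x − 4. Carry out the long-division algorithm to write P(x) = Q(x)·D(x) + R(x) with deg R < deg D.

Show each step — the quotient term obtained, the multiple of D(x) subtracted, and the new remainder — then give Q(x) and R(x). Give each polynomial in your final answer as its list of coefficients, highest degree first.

Step 1: lead(12x⁶ − 19x⁵ + 7x⁴ − 39x³ − 9x² − 29x − 17) ÷ lead(D) = 12x⁶ ÷ −3x² = −4x⁴. Subtract (−4x⁴)·D = 12x⁶ + 8x⁵ + 16x⁴. Remainder: −27x⁵ − 9x⁴ − 39x³ − 9x² − 29x − 17.
Step 2: lead(−27x⁵ − 9x⁴ − 39x³ − 9x² − 29x − 17) ÷ lead(D) = −27x⁵ ÷ −3x² = 9x³. Subtract (9x³)·D = −27x⁵ − 18x⁴ − 36x³. Remainder: 9x⁴ − 3x³ − 9x² − 29x − 17.
Step 3: lead(9x⁴ − 3x³ − 9x² − 29x − 17) ÷ lead(D) = 9x⁴ ÷ −3x² = −3x². Subtract (−3x²)·D = 9x⁴ + 6x³ + 12x². Remainder: −9x³ − 21x² − 29x − 17.
Step 4: lead(−9x³ − 21x² − 29x − 17) ÷ lead(D) = −9x³ ÷ −3x² = 3x. Subtract (3x)·D = −9x³ − 6x² − 12x. Remainder: −15x² − 17x − 17.
Step 5: lead(−15x² − 17x − 17) ÷ lead(D) = −15x² ÷ −3x² = 5. Subtract (5)·D = −15x² − 10x − 20. Remainder: −7x + 3.

Q = [-4, 9, -3, 3, 5]; R = [-7, 3]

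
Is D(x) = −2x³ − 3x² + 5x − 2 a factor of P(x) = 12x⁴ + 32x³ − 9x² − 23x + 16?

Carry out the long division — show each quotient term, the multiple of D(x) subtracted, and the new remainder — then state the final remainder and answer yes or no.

R(x) = 2, so D(x) is not a factor of P(x). no

Step 1: lead(12x⁴ + 32x³ − 9x² − 23x + 16) ÷ lead(D) = 12x⁴ ÷ −2x³ = −6x. Subtract (−6x)·D = 12x⁴ + 18x³ − 30x² + 12x. Remainder: 14x³ + 21x² − 35x + 16.
Step 2: lead(14x³ + 21x² − 35x + 16) ÷ lead(D) = 14x³ ÷ −2x³ = −7. Subtract (−7)·D = 14x³ + 21x² − 35x + 14. Remainder: 2.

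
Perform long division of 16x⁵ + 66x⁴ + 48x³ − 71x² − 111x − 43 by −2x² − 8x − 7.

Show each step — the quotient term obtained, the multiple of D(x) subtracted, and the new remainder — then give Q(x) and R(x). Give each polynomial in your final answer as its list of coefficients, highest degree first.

Q = [-8, -1, 8, 7]; R = [1, 6]

Step 1: lead(16x⁵ + 66x⁴ + 48x³ − 71x² − 111x − 43) ÷ lead(D) = 16x⁵ ÷ −2x² = −8x³. Subtract (−8x³)·D = 16x⁵ + 64x⁴ + 56x³. Remainder: 2x⁴ − 8x³ − 71x² − 111x − 43.
Step 2: lead(2x⁴ − 8x³ − 71x² − 111x − 43) ÷ lead(D) = 2x⁴ ÷ −2x² = −x². Subtract (−x²)·D = 2x⁴ + 8x³ + 7x². Remainder: −16x³ − 78x² − 111x − 43.
Step 3: lead(−16x³ − 78x² − 111x − 43) ÷ lead(D) = −16x³ ÷ −2x² = 8x. Subtract (8x)·D = −16x³ − 64x² − 56x. Remainder: −14x² − 55x − 43.
Step 4: lead(−14x² − 55x − 43) ÷ lead(D) = −14x² ÷ −2x² = 7. Subtract (7)·D = −14x² − 56x − 49. Remainder: x + 6.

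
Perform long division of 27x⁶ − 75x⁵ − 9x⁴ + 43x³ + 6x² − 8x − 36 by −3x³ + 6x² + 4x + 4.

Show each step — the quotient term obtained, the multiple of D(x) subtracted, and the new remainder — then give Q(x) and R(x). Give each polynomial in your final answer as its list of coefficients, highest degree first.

Step 1: lead(27x⁶ − 75x⁵ − 9x⁴ + 43x³ + 6x² − 8x − 36) ÷ lead(D) = 27x⁶ ÷ −3x³ = −9x³. Subtract (−9x³)·D = 27x⁶ − 54x⁵ − 36x⁴ − 36x³. Remainder: −21x⁵ + 27x⁴ + 79x³ + 6x² − 8x − 36.
Step 2: lead(−21x⁵ + 27x⁴ + 79x³ + 6x² − 8x − 36) ÷ lead(D) = −21x⁵ ÷ −3x³ = 7x². Subtract (7x²)·D = −21x⁵ + 42x⁴ + 28x³ + 28x². Remainder: −15x⁴ + 51x³ − 22x² − 8x − 36.
Step 3: lead(−15x⁴ + 51x³ − 22x² − 8x − 36) ÷ lead(D) = −15x⁴ ÷ −3x³ = 5x. Subtract (5x)·D = −15x⁴ + 30x³ + 20x² + 20x. Remainder: 21x³ − 42x² − 28x − 36.
Step 4: lead(21x³ − 42x² − 28x − 36) ÷ lead(D) = 21x³ ÷ −3x³ = −7. Subtract (−7)·D = 21x³ − 42x² − 28x − 28. Remainder: −8.

Q = [-9, 7, 5, -7]; R = [-8]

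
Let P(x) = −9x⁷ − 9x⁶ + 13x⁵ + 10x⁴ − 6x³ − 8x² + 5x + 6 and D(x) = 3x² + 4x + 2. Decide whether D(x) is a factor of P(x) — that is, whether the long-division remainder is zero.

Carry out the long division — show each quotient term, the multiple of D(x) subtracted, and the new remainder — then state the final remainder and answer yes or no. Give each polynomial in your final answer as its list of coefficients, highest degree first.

Step 1: lead(−9x⁷ − 9x⁶ + 13x⁵ + 10x⁴ − 6x³ − 8x² + 5x + 6) ÷ lead(D) = −9x⁷ ÷ 3x² = −3x⁵. Subtract (−3x⁵)·D = −9x⁷ − 12x⁶ − 6x⁵. Remainder: 3x⁶ + 19x⁵ + 10x⁴ − 6x³ − 8x² + 5x + 6.
Step 2: lead(3x⁶ + 19x⁵ + 10x⁴ − 6x³ − 8x² + 5x + 6) ÷ lead(D) = 3x⁶ ÷ 3x² = x⁴. Subtract (x⁴)·D = 3x⁶ + 4x⁵ + 2x⁴. Remainder: 15x⁵ + 8x⁴ − 6x³ − 8x² + 5x + 6.
Step 3: lead(15x⁵ + 8x⁴ − 6x³ − 8x² + 5x + 6) ÷ lead(D) = 15x⁵ ÷ 3x² = 5x³. Subtract (5x³)·D = 15x⁵ + 20x⁴ + 10x³. Remainder: −12x⁴ − 16x³ − 8x² + 5x + 6.
Step 4: lead(−12x⁴ − 16x³ − 8x² + 5x + 6) ÷ lead(D) = −12x⁴ ÷ 3x² = −4x². Subtract (−4x²)·D = −12x⁴ − 16x³ − 8x². Remainder: 5x + 6.

R = [5, 6], so D(x) is not a factor of P(x). no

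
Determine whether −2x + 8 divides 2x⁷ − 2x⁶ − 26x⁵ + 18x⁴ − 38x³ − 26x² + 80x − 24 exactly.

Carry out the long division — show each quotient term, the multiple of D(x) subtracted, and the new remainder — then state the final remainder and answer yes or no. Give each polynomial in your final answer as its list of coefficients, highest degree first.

Step 1: lead(2x⁷ − 2x⁶ − 26x⁵ + 18x⁴ − 38x³ − 26x² + 80x − 24) ÷ lead(D) = 2x⁷ ÷ −2x = −x⁶. Subtract (−x⁶)·D = 2x⁷ − 8x⁶. Remainder: 6x⁶ − 26x⁵ + 18x⁴ − 38x³ − 26x² + 80x − 24.
Step 2: lead(6x⁶ − 26x⁵ + 18x⁴ − 38x³ − 26x² + 80x − 24) ÷ lead(D) = 6x⁶ ÷ −2x = −3x⁵. Subtract (−3x⁵)·D = 6x⁶ − 24x⁵. Remainder: −2x⁵ + 18x⁴ − 38x³ − 26x² + 80x − 24.
Step 3: lead(−2x⁵ + 18x⁴ − 38x³ − 26x² + 80x − 24) ÷ lead(D) = −2x⁵ ÷ −2x = x⁴. Subtract (x⁴)·D = −2x⁵ + 8x⁴. Remainder: 10x⁴ − 38x³ − 26x² + 80x − 24.
Step 4: lead(10x⁴ − 38x³ − 26x² + 80x − 24) ÷ lead(D) = 10x⁴ ÷ −2x = −5x³. Subtract (−5x³)·D = 10x⁴ − 40x³. Remainder: 2x³ − 26x² + 80x − 24.
Step 5: lead(2x³ − 26x² + 80x − 24) ÷ lead(D) = 2x³ ÷ −2x = −x². Subtract (−x²)·D = 2x³ − 8x². Remainder: −18x² + 80x − 24.
Step 6: lead(−18x² + 80x − 24) ÷ lead(D) = −18x² ÷ −2x = 9x. Subtract (9x)·D = −18x² + 72x. Remainder: 8x − 24.
Step 7: lead(8x − 24) ÷ lead(D) = 8x ÷ −2x = −4. Subtract (−4)·D = 8x − 32. Remainder: 8.

R = [8], so D(x) is not a factor of P(x). no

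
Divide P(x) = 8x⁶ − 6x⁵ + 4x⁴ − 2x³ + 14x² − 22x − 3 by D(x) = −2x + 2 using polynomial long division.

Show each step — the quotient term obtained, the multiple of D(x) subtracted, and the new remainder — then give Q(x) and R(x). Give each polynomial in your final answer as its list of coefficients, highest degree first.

Q = [-4, -1, -3, -2, -9, 2]; R = [-7]

Step 1: lead(8x⁶ − 6x⁵ + 4x⁴ − 2x³ + 14x² − 22x − 3) ÷ lead(D) = 8x⁶ ÷ −2x = −4x⁵. Subtract (−4x⁵)·D = 8x⁶ − 8x⁵. Remainder: 2x⁵ + 4x⁴ − 2x³ + 14x² − 22x − 3.
Step 2: lead(2x⁵ + 4x⁴ − 2x³ + 14x² − 22x − 3) ÷ lead(D) = 2x⁵ ÷ −2x = −x⁴. Subtract (−x⁴)·D = 2x⁵ − 2x⁴. Remainder: 6x⁴ − 2x³ + 14x² − 22x − 3.
Step 3: lead(6x⁴ − 2x³ + 14x² − 22x − 3) ÷ lead(D) = 6x⁴ ÷ −2x = −3x³. Subtract (−3x³)·D = 6x⁴ − 6x³. Remainder: 4x³ + 14x² − 22x − 3.
Step 4: lead(4x³ + 14x² − 22x − 3) ÷ lead(D) = 4x³ ÷ −2x = −2x². Subtract (−2x²)·D = 4x³ − 4x². Remainder: 18x² − 22x − 3.
Step 5: lead(18x² − 22x − 3) ÷ lead(D) = 18x² ÷ −2x = −9x. Subtract (−9x)·D = 18x² − 18x. Remainder: −4x − 3.
Step 6: lead(−4x − 3) ÷ lead(D) = −4x ÷ −2x = 2. Subtract (2)·D = −4x + 4. Remainder: −7.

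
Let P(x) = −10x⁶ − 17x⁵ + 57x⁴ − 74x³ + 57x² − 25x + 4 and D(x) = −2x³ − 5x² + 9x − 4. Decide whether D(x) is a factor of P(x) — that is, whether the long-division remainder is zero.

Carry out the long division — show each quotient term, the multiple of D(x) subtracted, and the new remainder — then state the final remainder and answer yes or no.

R(x) = 0, so D(x) is a factor of P(x). yes

Step 1: lead(−10x⁶ − 17x⁵ + 57x⁴ − 74x³ + 57x² − 25x + 4) ÷ lead(D) = −10x⁶ ÷ −2x³ = 5x³. Subtract (5x³)·D = −10x⁶ − 25x⁵ + 45x⁴ − 20x³. Remainder: 8x⁵ + 12x⁴ − 54x³ + 57x² − 25x + 4.
Step 2: lead(8x⁵ + 12x⁴ − 54x³ + 57x² − 25x + 4) ÷ lead(D) = 8x⁵ ÷ −2x³ = −4x². Subtract (−4x²)·D = 8x⁵ + 20x⁴ − 36x³ + 16x². Remainder: −8x⁴ − 18x³ + 41x² − 25x + 4.
Step 3: lead(−8x⁴ − 18x³ + 41x² − 25x + 4) ÷ lead(D) = −8x⁴ ÷ −2x³ = 4x. Subtract (4x)·D = −8x⁴ − 20x³ + 36x² − 16x. Remainder: 2x³ + 5x² − 9x + 4.
Step 4: lead(2x³ + 5x² − 9x + 4) ÷ lead(D) = 2x³ ÷ −2x³ = −1. Subtract (−1)·D = 2x³ + 5x² − 9x + 4. Remainder: 0.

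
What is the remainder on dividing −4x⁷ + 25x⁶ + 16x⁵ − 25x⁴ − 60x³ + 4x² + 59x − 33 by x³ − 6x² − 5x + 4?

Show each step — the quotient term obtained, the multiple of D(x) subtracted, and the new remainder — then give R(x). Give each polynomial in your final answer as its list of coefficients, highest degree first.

R = [-3, -9]

Step 1: lead(−4x⁷ + 25x⁶ + 16x⁵ − 25x⁴ − 60x³ + 4x² + 59x − 33) ÷ lead(D) = −4x⁷ ÷ x³ = −4x⁴. Subtract (−4x⁴)·D = −4x⁷ + 24x⁶ + 20x⁵ − 16x⁴. Remainder: x⁶ − 4x⁵ − 9x⁴ − 60x³ + 4x² + 59x − 33.
Step 2: lead(x⁶ − 4x⁵ − 9x⁴ − 60x³ + 4x² + 59x − 33) ÷ lead(D) = x⁶ ÷ x³ = x³. Subtract (x³)·D = x⁶ − 6x⁵ − 5x⁴ + 4x³. Remainder: 2x⁵ − 4x⁴ − 64x³ + 4x² + 59x − 33.
Step 3: lead(2x⁵ − 4x⁴ − 64x³ + 4x² + 59x − 33) ÷ lead(D) = 2x⁵ ÷ x³ = 2x². Subtract (2x²)·D = 2x⁵ − 12x⁴ − 10x³ + 8x². Remainder: 8x⁴ − 54x³ − 4x² + 59x − 33.
Step 4: lead(8x⁴ − 54x³ − 4x² + 59x − 33) ÷ lead(D) = 8x⁴ ÷ x³ = 8x. Subtract (8x)·D = 8x⁴ − 48x³ − 40x² + 32x. Remainder: −6x³ + 36x² + 27x − 33.
Step 5: lead(−6x³ + 36x² + 27x − 33) ÷ lead(D) = −6x³ ÷ x³ = −6. Subtract (−6)·D = −6x³ + 36x² + 30x − 24. Remainder: −3x − 9.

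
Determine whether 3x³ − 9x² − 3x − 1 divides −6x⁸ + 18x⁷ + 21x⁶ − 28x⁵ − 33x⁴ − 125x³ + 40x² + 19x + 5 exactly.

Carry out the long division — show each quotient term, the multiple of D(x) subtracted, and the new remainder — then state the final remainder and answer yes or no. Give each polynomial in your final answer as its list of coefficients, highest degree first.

Step 1: lead(−6x⁸ + 18x⁷ + 21x⁶ − 28x⁵ − 33x⁴ − 125x³ + 40x² + 19x + 5) ÷ lead(D) = −6x⁸ ÷ 3x³ = −2x⁵. Subtract (−2x⁵)·D = −6x⁸ + 18x⁷ + 6x⁶ + 2x⁵. Remainder: 15x⁶ − 30x⁵ − 33x⁴ − 125x³ + 40x² + 19x + 5.
Step 2: lead(15x⁶ − 30x⁵ − 33x⁴ − 125x³ + 40x² + 19x + 5) ÷ lead(D) = 15x⁶ ÷ 3x³ = 5x³. Subtract (5x³)·D = 15x⁶ − 45x⁵ − 15x⁴ − 5x³. Remainder: 15x⁵ − 18x⁴ − 120x³ + 40x² + 19x + 5.
Step 3: lead(15x⁵ − 18x⁴ − 120x³ + 40x² + 19x + 5) ÷ lead(D) = 15x⁵ ÷ 3x³ = 5x². Subtract (5x²)·D = 15x⁵ − 45x⁴ − 15x³ − 5x². Remainder: 27x⁴ − 105x³ + 45x² + 19x + 5.
Step 4: lead(27x⁴ − 105x³ + 45x² + 19x + 5) ÷ lead(D) = 27x⁴ ÷ 3x³ = 9x. Subtract (9x)·D = 27x⁴ − 81x³ − 27x² − 9x. Remainder: −24x³ + 72x² + 28x + 5.
Step 5: lead(−24x³ + 72x² + 28x + 5) ÷ lead(D) = −24x³ ÷ 3x³ = −8. Subtract (−8)·D = −24x³ + 72x² + 24x + 8. Remainder: 4x − 3.

R = [4, -3], so D(x) is not a factor of P(x). no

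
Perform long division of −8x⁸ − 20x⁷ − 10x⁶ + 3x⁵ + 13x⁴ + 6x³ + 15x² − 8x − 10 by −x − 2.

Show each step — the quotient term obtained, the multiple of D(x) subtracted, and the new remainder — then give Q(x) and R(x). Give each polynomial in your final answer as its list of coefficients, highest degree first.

Q = [8, 4, 2, -7, 1, -8, 1, 6]; R = [2]

Step 1: lead(−8x⁸ − 20x⁷ − 10x⁶ + 3x⁵ + 13x⁴ + 6x³ + 15x² − 8x − 10) ÷ lead(D) = −8x⁸ ÷ −x = 8x⁷. Subtract (8x⁷)·D = −8x⁸ − 16x⁷. Remainder: −4x⁷ − 10x⁶ + 3x⁵ + 13x⁴ + 6x³ + 15x² − 8x − 10.
Step 2: lead(−4x⁷ − 10x⁶ + 3x⁵ + 13x⁴ + 6x³ + 15x² − 8x − 10) ÷ lead(D) = −4x⁷ ÷ −x = 4x⁶. Subtract (4x⁶)·D = −4x⁷ − 8x⁶. Remainder: −2x⁶ + 3x⁵ + 13x⁴ + 6x³ + 15x² − 8x − 10.
Step 3: lead(−2x⁶ + 3x⁵ + 13x⁴ + 6x³ + 15x² − 8x − 10) ÷ lead(D) = −2x⁶ ÷ −x = 2x⁵. Subtract (2x⁵)·D = −2x⁶ − 4x⁵. Remainder: 7x⁵ + 13x⁴ + 6x³ + 15x² − 8x − 10.
Step 4: lead(7x⁵ + 13x⁴ + 6x³ + 15x² − 8x − 10) ÷ lead(D) = 7x⁵ ÷ −x = −7x⁴. Subtract (−7x⁴)·D = 7x⁵ + 14x⁴. Remainder: −x⁴ + 6x³ + 15x² − 8x − 10.
Step 5: lead(−x⁴ + 6x³ + 15x² − 8x − 10) ÷ lead(D) = −x⁴ ÷ −x = x³. Subtract (x³)·D = −x⁴ − 2x³. Remainder: 8x³ + 15x² − 8x − 10.
Step 6: lead(8x³ + 15x² − 8x − 10) ÷ lead(D) = 8x³ ÷ −x = −8x². Subtract (−8x²)·D = 8x³ + 16x². Remainder: −x² − 8x − 10.
Step 7: lead(−x² − 8x − 10) ÷ lead(D) = −x² ÷ −x = x. Subtract (x)·D = −x² − 2x. Remainder: −6x − 10.
Step 8: lead(−6x − 10) ÷ lead(D) = −6x ÷ −x = 6. Subtract (6)·D = −6x − 12. Remainder: 2.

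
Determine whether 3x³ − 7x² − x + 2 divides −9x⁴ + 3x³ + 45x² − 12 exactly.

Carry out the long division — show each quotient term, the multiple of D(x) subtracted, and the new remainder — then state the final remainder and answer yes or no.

Step 1: lead(−9x⁴ + 3x³ + 45x² − 12) ÷ lead(D) = −9x⁴ ÷ 3x³ = −3x. Subtract (−3x)·D = −9x⁴ + 21x³ + 3x² − 6x. Remainder: −18x³ + 42x² + 6x − 12.
Step 2: lead(−18x³ + 42x² + 6x − 12) ÷ lead(D) = −18x³ ÷ 3x³ = −6. Subtract (−6)·D = −18x³ + 42x² + 6x − 12. Remainder: 0.

R(x) = 0, so D(x) is a factor of P(x). yes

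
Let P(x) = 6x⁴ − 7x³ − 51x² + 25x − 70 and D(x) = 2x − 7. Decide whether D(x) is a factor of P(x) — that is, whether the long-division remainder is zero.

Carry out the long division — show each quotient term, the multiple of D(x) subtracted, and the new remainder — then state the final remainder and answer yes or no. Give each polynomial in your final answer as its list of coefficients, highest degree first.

R = [-7], so D(x) is not a factor of P(x). no

Step 1: lead(6x⁴ − 7x³ − 51x² + 25x − 70) ÷ lead(D) = 6x⁴ ÷ 2x = 3x³. Subtract (3x³)·D = 6x⁴ − 21x³. Remainder: 14x³ − 51x² + 25x − 70.
Step 2: lead(14x³ − 51x² + 25x − 70) ÷ lead(D) = 14x³ ÷ 2x = 7x². Subtract (7x²)·D = 14x³ − 49x². Remainder: −2x² + 25x − 70.
Step 3: lead(−2x² + 25x − 70) ÷ lead(D) = −2x² ÷ 2x = −x. Subtract (−x)·D = −2x² + 7x. Remainder: 18x − 70.
Step 4: lead(18x − 70) ÷ lead(D) = 18x ÷ 2x = 9. Subtract (9)·D = 18x − 63. Remainder: −7.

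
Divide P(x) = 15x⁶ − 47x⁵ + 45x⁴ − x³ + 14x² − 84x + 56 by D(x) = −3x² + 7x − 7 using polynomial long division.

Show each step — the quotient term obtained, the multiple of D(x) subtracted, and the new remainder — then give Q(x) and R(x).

Step 1: lead(15x⁶ − 47x⁵ + 45x⁴ − x³ + 14x² − 84x + 56) ÷ lead(D) = 15x⁶ ÷ −3x² = −5x⁴. Subtract (−5x⁴)·D = 15x⁶ − 35x⁵ + 35x⁴. Remainder: −12x⁵ + 10x⁴ − x³ + 14x² − 84x + 56.
Step 2: lead(−12x⁵ + 10x⁴ − x³ + 14x² − 84x + 56) ÷ lead(D) = −12x⁵ ÷ −3x² = 4x³. Subtract (4x³)·D = −12x⁵ + 28x⁴ − 28x³. Remainder: −18x⁴ + 27x³ + 14x² − 84x + 56.
Step 3: lead(−18x⁴ + 27x³ + 14x² − 84x + 56) ÷ lead(D) = −18x⁴ ÷ −3x² = 6x². Subtract (6x²)·D = −18x⁴ + 42x³ − 42x². Remainder: −15x³ + 56x² − 84x + 56.
Step 4: lead(−15x³ + 56x² − 84x + 56) ÷ lead(D) = −15x³ ÷ −3x² = 5x. Subtract (5x)·D = −15x³ + 35x² − 35x. Remainder: 21x² − 49x + 56.
Step 5: lead(21x² − 49x + 56) ÷ lead(D) = 21x² ÷ −3x² = −7. Subtract (−7)·D = 21x² − 49x + 49. Remainder: 7.

Q(x) = −5x⁴ + 4x³ + 6x² + 5x − 7; R(x) = 7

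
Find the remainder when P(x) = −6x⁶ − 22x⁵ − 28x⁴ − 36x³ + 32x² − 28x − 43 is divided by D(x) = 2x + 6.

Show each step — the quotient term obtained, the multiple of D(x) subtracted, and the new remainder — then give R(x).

Step 1: lead(−6x⁶ − 22x⁵ − 28x⁴ − 36x³ + 32x² − 28x − 43) ÷ lead(D) = −6x⁶ ÷ 2x = −3x⁵. Subtract (−3x⁵)·D = −6x⁶ − 18x⁵. Remainder: −4x⁵ − 28x⁴ − 36x³ + 32x² − 28x − 43.
Step 2: lead(−4x⁵ − 28x⁴ − 36x³ + 32x² − 28x − 43) ÷ lead(D) = −4x⁵ ÷ 2x = −2x⁴. Subtract (−2x⁴)·D = −4x⁵ − 12x⁴. Remainder: −16x⁴ − 36x³ + 32x² − 28x − 43.
Step 3: lead(−16x⁴ − 36x³ + 32x² − 28x − 43) ÷ lead(D) = −16x⁴ ÷ 2x = −8x³. Subtract (−8x³)·D = −16x⁴ − 48x³. Remainder: 12x³ + 32x² − 28x − 43.
Step 4: lead(12x³ + 32x² − 28x − 43) ÷ lead(D) = 12x³ ÷ 2x = 6x². Subtract (6x²)·D = 12x³ + 36x². Remainder: −4x² − 28x − 43.
Step 5: lead(−4x² − 28x − 43) ÷ lead(D) = −4x² ÷ 2x = −2x. Subtract (−2x)·D = −4x² − 12x. Remainder: −16x − 43.
Step 6: lead(−16x − 43) ÷ lead(D) = −16x ÷ 2x = −8. Subtract (−8)·D = −16x − 48. Remainder: 5.

R(x) = 5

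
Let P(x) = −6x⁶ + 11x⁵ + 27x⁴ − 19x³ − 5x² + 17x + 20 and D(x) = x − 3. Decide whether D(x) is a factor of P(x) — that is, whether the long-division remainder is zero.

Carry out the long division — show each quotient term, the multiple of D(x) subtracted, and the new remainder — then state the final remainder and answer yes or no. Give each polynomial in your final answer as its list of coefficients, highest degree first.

Step 1: lead(−6x⁶ + 11x⁵ + 27x⁴ − 19x³ − 5x² + 17x + 20) ÷ lead(D) = −6x⁶ ÷ x = −6x⁵. Subtract (−6x⁵)·D = −6x⁶ + 18x⁵. Remainder: −7x⁵ + 27x⁴ − 19x³ − 5x² + 17x + 20.
Step 2: lead(−7x⁵ + 27x⁴ − 19x³ − 5x² + 17x + 20) ÷ lead(D) = −7x⁵ ÷ x = −7x⁴. Subtract (−7x⁴)·D = −7x⁵ + 21x⁴. Remainder: 6x⁴ − 19x³ − 5x² + 17x + 20.
Step 3: lead(6x⁴ − 19x³ − 5x² + 17x + 20) ÷ lead(D) = 6x⁴ ÷ x = 6x³. Subtract (6x³)·D = 6x⁴ − 18x³. Remainder: −x³ − 5x² + 17x + 20.
Step 4: lead(−x³ − 5x² + 17x + 20) ÷ lead(D) = −x³ ÷ x = −x². Subtract (−x²)·D = −x³ + 3x². Remainder: −8x² + 17x + 20.
Step 5: lead(−8x² + 17x + 20) ÷ lead(D) = −8x² ÷ x = −8x. Subtract (−8x)·D = −8x² + 24x. Remainder: −7x + 20.
Step 6: lead(−7x + 20) ÷ lead(D) = −7x ÷ x = −7. Subtract (−7)·D = −7x + 21. Remainder: −1.

R = [-1], so D(x) is not a factor of P(x). no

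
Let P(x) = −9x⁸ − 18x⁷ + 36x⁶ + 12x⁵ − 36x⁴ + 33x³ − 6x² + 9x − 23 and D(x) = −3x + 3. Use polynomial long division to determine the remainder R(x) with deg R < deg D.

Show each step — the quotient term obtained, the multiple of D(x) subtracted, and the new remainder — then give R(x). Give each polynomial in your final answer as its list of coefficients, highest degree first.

R = [-2]

Step 1: lead(−9x⁸ − 18x⁷ + 36x⁶ + 12x⁵ − 36x⁴ + 33x³ − 6x² + 9x − 23) ÷ lead(D) = −9x⁸ ÷ −3x = 3x⁷. Subtract (3x⁷)·D = −9x⁸ + 9x⁷. Remainder: −27x⁷ + 36x⁶ + 12x⁵ − 36x⁴ + 33x³ − 6x² + 9x − 23.
Step 2: lead(−27x⁷ + 36x⁶ + 12x⁵ − 36x⁴ + 33x³ − 6x² + 9x − 23) ÷ lead(D) = −27x⁷ ÷ −3x = 9x⁶. Subtract (9x⁶)·D = −27x⁷ + 27x⁶. Remainder: 9x⁶ + 12x⁵ − 36x⁴ + 33x³ − 6x² + 9x − 23.
Step 3: lead(9x⁶ + 12x⁵ − 36x⁴ + 33x³ − 6x² + 9x − 23) ÷ lead(D) = 9x⁶ ÷ −3x = −3x⁵. Subtract (−3x⁵)·D = 9x⁶ − 9x⁵. Remainder: 21x⁵ − 36x⁴ + 33x³ − 6x² + 9x − 23.
Step 4: lead(21x⁵ − 36x⁴ + 33x³ − 6x² + 9x − 23) ÷ lead(D) = 21x⁵ ÷ −3x = −7x⁴. Subtract (−7x⁴)·D = 21x⁵ − 21x⁴. Remainder: −15x⁴ + 33x³ − 6x² + 9x − 23.
Step 5: lead(−15x⁴ + 33x³ − 6x² + 9x − 23) ÷ lead(D) = −15x⁴ ÷ −3x = 5x³. Subtract (5x³)·D = −15x⁴ + 15x³. Remainder: 18x³ − 6x² + 9x − 23.
Step 6: lead(18x³ − 6x² + 9x − 23) ÷ lead(D) = 18x³ ÷ −3x = −6x². Subtract (−6x²)·D = 18x³ − 18x². Remainder: 12x² + 9x − 23.
Step 7: lead(12x² + 9x − 23) ÷ lead(D) = 12x² ÷ −3x = −4x. Subtract (−4x)·D = 12x² − 12x. Remainder: 21x − 23.
Step 8: lead(21x − 23) ÷ lead(D) = 21x ÷ −3x = −7. Subtract (−7)·D = 21x − 21. Remainder: −2.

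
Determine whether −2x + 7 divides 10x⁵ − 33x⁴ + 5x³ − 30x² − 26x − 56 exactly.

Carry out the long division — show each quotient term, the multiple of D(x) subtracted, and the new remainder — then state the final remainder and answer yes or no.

R(x) = 0, so D(x) is a factor of P(x). yes

Step 1: lead(10x⁵ − 33x⁴ + 5x³ − 30x² − 26x − 56) ÷ lead(D) = 10x⁵ ÷ −2x = −5x⁴. Subtract (−5x⁴)·D = 10x⁵ − 35x⁴. Remainder: 2x⁴ + 5x³ − 30x² − 26x − 56.
Step 2: lead(2x⁴ + 5x³ − 30x² − 26x − 56) ÷ lead(D) = 2x⁴ ÷ −2x = −x³. Subtract (−x³)·D = 2x⁴ − 7x³. Remainder: 12x³ − 30x² − 26x − 56.
Step 3: lead(12x³ − 30x² − 26x − 56) ÷ lead(D) = 12x³ ÷ −2x = −6x². Subtract (−6x²)·D = 12x³ − 42x². Remainder: 12x² − 26x − 56.
Step 4: lead(12x² − 26x − 56) ÷ lead(D) = 12x² ÷ −2x = −6x. Subtract (−6x)·D = 12x² − 42x. Remainder: 16x − 56.
Step 5: lead(16x − 56) ÷ lead(D) = 16x ÷ −2x = −8. Subtract (−8)·D = 16x − 56. Remainder: 0.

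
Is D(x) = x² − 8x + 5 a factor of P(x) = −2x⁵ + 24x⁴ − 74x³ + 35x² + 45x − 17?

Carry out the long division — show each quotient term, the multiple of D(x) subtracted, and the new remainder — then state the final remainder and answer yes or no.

Step 1: lead(−2x⁵ + 24x⁴ − 74x³ + 35x² + 45x − 17) ÷ lead(D) = −2x⁵ ÷ x² = −2x³. Subtract (−2x³)·D = −2x⁵ + 16x⁴ − 10x³. Remainder: 8x⁴ − 64x³ + 35x² + 45x − 17.
Step 2: lead(8x⁴ − 64x³ + 35x² + 45x − 17) ÷ lead(D) = 8x⁴ ÷ x² = 8x². Subtract (8x²)·D = 8x⁴ − 64x³ + 40x². Remainder: −5x² + 45x − 17.
Step 3: lead(−5x² + 45x − 17) ÷ lead(D) = −5x² ÷ x² = −5. Subtract (−5)·D = −5x² + 40x − 25. Remainder: 5x + 8.

R(x) = 5x + 8, so D(x) is not a factor of P(x). no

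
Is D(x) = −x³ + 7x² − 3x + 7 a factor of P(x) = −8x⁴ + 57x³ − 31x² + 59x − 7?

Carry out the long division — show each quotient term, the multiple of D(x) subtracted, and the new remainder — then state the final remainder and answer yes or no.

R(x) = 0, so D(x) is a factor of P(x). yes

Step 1: lead(−8x⁴ + 57x³ − 31x² + 59x − 7) ÷ lead(D) = −8x⁴ ÷ −x³ = 8x. Subtract (8x)·D = −8x⁴ + 56x³ − 24x² + 56x. Remainder: x³ − 7x² + 3x − 7.
Step 2: lead(x³ − 7x² + 3x − 7) ÷ lead(D) = x³ ÷ −x³ = −1. Subtract (−1)·D = x³ − 7x² + 3x − 7. Remainder: 0.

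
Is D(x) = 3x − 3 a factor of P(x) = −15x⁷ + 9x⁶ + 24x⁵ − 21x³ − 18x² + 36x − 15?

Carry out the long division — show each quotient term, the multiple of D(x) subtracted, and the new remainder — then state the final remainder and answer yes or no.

Step 1: lead(−15x⁷ + 9x⁶ + 24x⁵ − 21x³ − 18x² + 36x − 15) ÷ lead(D) = −15x⁷ ÷ 3x = −5x⁶. Subtract (−5x⁶)·D = −15x⁷ + 15x⁶. Remainder: −6x⁶ + 24x⁵ − 21x³ − 18x² + 36x − 15.
Step 2: lead(−6x⁶ + 24x⁵ − 21x³ − 18x² + 36x − 15) ÷ lead(D) = −6x⁶ ÷ 3x = −2x⁵. Subtract (−2x⁵)·D = −6x⁶ + 6x⁵. Remainder: 18x⁵ − 21x³ − 18x² + 36x − 15.
Step 3: lead(18x⁵ − 21x³ − 18x² + 36x − 15) ÷ lead(D) = 18x⁵ ÷ 3x = 6x⁴. Subtract (6x⁴)·D = 18x⁵ − 18x⁴. Remainder: 18x⁴ − 21x³ − 18x² + 36x − 15.
Step 4: lead(18x⁴ − 21x³ − 18x² + 36x − 15) ÷ lead(D) = 18x⁴ ÷ 3x = 6x³. Subtract (6x³)·D = 18x⁴ − 18x³. Remainder: −3x³ − 18x² + 36x − 15.
Step 5: lead(−3x³ − 18x² + 36x − 15) ÷ lead(D) = −3x³ ÷ 3x = −x². Subtract (−x²)·D = −3x³ + 3x². Remainder: −21x² + 36x − 15.
Step 6: lead(−21x² + 36x − 15) ÷ lead(D) = −21x² ÷ 3x = −7x. Subtract (−7x)·D = −21x² + 21x. Remainder: 15x − 15.
Step 7: lead(15x − 15) ÷ lead(D) = 15x ÷ 3x = 5. Subtract (5)·D = 15x − 15. Remainder: 0.

R(x) = 0, so D(x) is a factor of P(x). yes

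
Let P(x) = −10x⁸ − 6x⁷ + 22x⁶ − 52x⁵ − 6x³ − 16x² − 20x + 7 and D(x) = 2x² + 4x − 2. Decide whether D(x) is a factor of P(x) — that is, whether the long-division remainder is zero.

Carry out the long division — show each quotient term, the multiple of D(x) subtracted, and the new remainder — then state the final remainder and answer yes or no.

R(x) = −5, so D(x) is not a factor of P(x). no

Step 1: lead(−10x⁸ − 6x⁷ + 22x⁶ − 52x⁵ − 6x³ − 16x² − 20x + 7) ÷ lead(D) = −10x⁸ ÷ 2x² = −5x⁶. Subtract (−5x⁶)·D = −10x⁸ − 20x⁷ + 10x⁶. Remainder: 14x⁷ + 12x⁶ − 52x⁵ − 6x³ − 16x² − 20x + 7.
Step 2: lead(14x⁷ + 12x⁶ − 52x⁵ − 6x³ − 16x² − 20x + 7) ÷ lead(D) = 14x⁷ ÷ 2x² = 7x⁵. Subtract (7x⁵)·D = 14x⁷ + 28x⁶ − 14x⁵. Remainder: −16x⁶ − 38x⁵ − 6x³ − 16x² − 20x + 7.
Step 3: lead(−16x⁶ − 38x⁵ − 6x³ − 16x² − 20x + 7) ÷ lead(D) = −16x⁶ ÷ 2x² = −8x⁴. Subtract (−8x⁴)·D = −16x⁶ − 32x⁵ + 16x⁴. Remainder: −6x⁵ − 16x⁴ − 6x³ − 16x² − 20x + 7.
Step 4: lead(−6x⁵ − 16x⁴ − 6x³ − 16x² − 20x + 7) ÷ lead(D) = −6x⁵ ÷ 2x² = −3x³. Subtract (−3x³)·D = −6x⁵ − 12x⁴ + 6x³. Remainder: −4x⁴ − 12x³ − 16x² − 20x + 7.
Step 5: lead(−4x⁴ − 12x³ − 16x² − 20x + 7) ÷ lead(D) = −4x⁴ ÷ 2x² = −2x². Subtract (−2x²)·D = −4x⁴ − 8x³ + 4x². Remainder: −4x³ − 20x² − 20x + 7.
Step 6: lead(−4x³ − 20x² − 20x + 7) ÷ lead(D) = −4x³ ÷ 2x² = −2x. Subtract (−2x)·D = −4x³ − 8x² + 4x. Remainder: −12x² − 24x + 7.
Step 7: lead(−12x² − 24x + 7) ÷ lead(D) = −12x² ÷ 2x² = −6. Subtract (−6)·D = −12x² − 24x + 12. Remainder: −5.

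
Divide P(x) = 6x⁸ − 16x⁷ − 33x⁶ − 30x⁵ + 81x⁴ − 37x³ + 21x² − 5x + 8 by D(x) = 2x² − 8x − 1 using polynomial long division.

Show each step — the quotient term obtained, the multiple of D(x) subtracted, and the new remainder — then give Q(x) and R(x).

Q(x) = 3x⁶ + 4x⁵ + x⁴ − 9x³ + 5x² − 3x + 1; R(x) = 9

Step 1: lead(6x⁸ − 16x⁷ − 33x⁶ − 30x⁵ + 81x⁴ − 37x³ + 21x² − 5x + 8) ÷ lead(D) = 6x⁸ ÷ 2x² = 3x⁶. Subtract (3x⁶)·D = 6x⁸ − 24x⁷ − 3x⁶. Remainder: 8x⁷ − 30x⁶ − 30x⁵ + 81x⁴ − 37x³ + 21x² − 5x + 8.
Step 2: lead(8x⁷ − 30x⁶ − 30x⁵ + 81x⁴ − 37x³ + 21x² − 5x + 8) ÷ lead(D) = 8x⁷ ÷ 2x² = 4x⁵. Subtract (4x⁵)·D = 8x⁷ − 32x⁶ − 4x⁵. Remainder: 2x⁶ − 26x⁵ + 81x⁴ − 37x³ + 21x² − 5x + 8.
Step 3: lead(2x⁶ − 26x⁵ + 81x⁴ − 37x³ + 21x² − 5x + 8) ÷ lead(D) = 2x⁶ ÷ 2x² = x⁴. Subtract (x⁴)·D = 2x⁶ − 8x⁵ − x⁴. Remainder: −18x⁵ + 82x⁴ − 37x³ + 21x² − 5x + 8.
Step 4: lead(−18x⁵ + 82x⁴ − 37x³ + 21x² − 5x + 8) ÷ lead(D) = −18x⁵ ÷ 2x² = −9x³. Subtract (−9x³)·D = −18x⁵ + 72x⁴ + 9x³. Remainder: 10x⁴ − 46x³ + 21x² − 5x + 8.
Step 5: lead(10x⁴ − 46x³ + 21x² − 5x + 8) ÷ lead(D) = 10x⁴ ÷ 2x² = 5x². Subtract (5x²)·D = 10x⁴ − 40x³ − 5x². Remainder: −6x³ + 26x² − 5x + 8.
Step 6: lead(−6x³ + 26x² − 5x + 8) ÷ lead(D) = −6x³ ÷ 2x² = −3x. Subtract (−3x)·D = −6x³ + 24x² + 3x. Remainder: 2x² − 8x + 8.
Step 7: lead(2x² − 8x + 8) ÷ lead(D) = 2x² ÷ 2x² = 1. Subtract (1)·D = 2x² − 8x − 1. Remainder: 9.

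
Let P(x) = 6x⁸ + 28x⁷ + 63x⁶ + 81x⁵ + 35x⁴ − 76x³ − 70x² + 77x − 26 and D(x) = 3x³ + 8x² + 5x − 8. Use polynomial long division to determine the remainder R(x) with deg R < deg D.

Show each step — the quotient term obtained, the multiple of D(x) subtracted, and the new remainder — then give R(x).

Step 1: lead(6x⁸ + 28x⁷ + 63x⁶ + 81x⁵ + 35x⁴ − 76x³ − 70x² + 77x − 26) ÷ lead(D) = 6x⁸ ÷ 3x³ = 2x⁵. Subtract (2x⁵)·D = 6x⁸ + 16x⁷ + 10x⁶ − 16x⁵. Remainder: 12x⁷ + 53x⁶ + 97x⁵ + 35x⁴ − 76x³ − 70x² + 77x − 26.
Step 2: lead(12x⁷ + 53x⁶ + 97x⁵ + 35x⁴ − 76x³ − 70x² + 77x − 26) ÷ lead(D) = 12x⁷ ÷ 3x³ = 4x⁴. Subtract (4x⁴)·D = 12x⁷ + 32x⁶ + 20x⁵ − 32x⁴. Remainder: 21x⁶ + 77x⁵ + 67x⁴ − 76x³ − 70x² + 77x − 26.
Step 3: lead(21x⁶ + 77x⁵ + 67x⁴ − 76x³ − 70x² + 77x − 26) ÷ lead(D) = 21x⁶ ÷ 3x³ = 7x³. Subtract (7x³)·D = 21x⁶ + 56x⁵ + 35x⁴ − 56x³. Remainder: 21x⁵ + 32x⁴ − 20x³ − 70x² + 77x − 26.
Step 4: lead(21x⁵ + 32x⁴ − 20x³ − 70x² + 77x − 26) ÷ lead(D) = 21x⁵ ÷ 3x³ = 7x². Subtract (7x²)·D = 21x⁵ + 56x⁴ + 35x³ − 56x². Remainder: −24x⁴ − 55x³ − 14x² + 77x − 26.
Step 5: lead(−24x⁴ − 55x³ − 14x² + 77x − 26) ÷ lead(D) = −24x⁴ ÷ 3x³ = −8x. Subtract (−8x)·D = −24x⁴ − 64x³ − 40x² + 64x. Remainder: 9x³ + 26x² + 13x − 26.
Step 6: lead(9x³ + 26x² + 13x − 26) ÷ lead(D) = 9x³ ÷ 3x³ = 3. Subtract (3)·D = 9x³ + 24x² + 15x − 24. Remainder: 2x² − 2x − 2.

R(x) = 2x² − 2x − 2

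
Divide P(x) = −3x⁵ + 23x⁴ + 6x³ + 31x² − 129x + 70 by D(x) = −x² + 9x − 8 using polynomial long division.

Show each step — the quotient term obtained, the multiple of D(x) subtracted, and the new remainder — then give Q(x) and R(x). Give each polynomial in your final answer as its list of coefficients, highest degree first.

Step 1: lead(−3x⁵ + 23x⁴ + 6x³ + 31x² − 129x + 70) ÷ lead(D) = −3x⁵ ÷ −x² = 3x³. Subtract (3x³)·D = −3x⁵ + 27x⁴ − 24x³. Remainder: −4x⁴ + 30x³ + 31x² − 129x + 70.
Step 2: lead(−4x⁴ + 30x³ + 31x² − 129x + 70) ÷ lead(D) = −4x⁴ ÷ −x² = 4x². Subtract (4x²)·D = −4x⁴ + 36x³ − 32x². Remainder: −6x³ + 63x² − 129x + 70.
Step 3: lead(−6x³ + 63x² − 129x + 70) ÷ lead(D) = −6x³ ÷ −x² = 6x. Subtract (6x)·D = −6x³ + 54x² − 48x. Remainder: 9x² − 81x + 70.
Step 4: lead(9x² − 81x + 70) ÷ lead(D) = 9x² ÷ −x² = −9. Subtract (−9)·D = 9x² − 81x + 72. Remainder: −2.

Q = [3, 4, 6, -9]; R = [-2]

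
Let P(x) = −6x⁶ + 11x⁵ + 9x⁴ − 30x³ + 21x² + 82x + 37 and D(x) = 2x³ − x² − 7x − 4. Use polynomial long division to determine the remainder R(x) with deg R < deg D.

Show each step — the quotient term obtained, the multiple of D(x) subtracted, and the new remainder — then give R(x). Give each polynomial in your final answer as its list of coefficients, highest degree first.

R = [3, 1]

Step 1: lead(−6x⁶ + 11x⁵ + 9x⁴ − 30x³ + 21x² + 82x + 37) ÷ lead(D) = −6x⁶ ÷ 2x³ = −3x³. Subtract (−3x³)·D = −6x⁶ + 3x⁵ + 21x⁴ + 12x³. Remainder: 8x⁵ − 12x⁴ − 42x³ + 21x² + 82x + 37.
Step 2: lead(8x⁵ − 12x⁴ − 42x³ + 21x² + 82x + 37) ÷ lead(D) = 8x⁵ ÷ 2x³ = 4x². Subtract (4x²)·D = 8x⁵ − 4x⁴ − 28x³ − 16x². Remainder: −8x⁴ − 14x³ + 37x² + 82x + 37.
Step 3: lead(−8x⁴ − 14x³ + 37x² + 82x + 37) ÷ lead(D) = −8x⁴ ÷ 2x³ = −4x. Subtract (−4x)·D = −8x⁴ + 4x³ + 28x² + 16x. Remainder: −18x³ + 9x² + 66x + 37.
Step 4: lead(−18x³ + 9x² + 66x + 37) ÷ lead(D) = −18x³ ÷ 2x³ = −9. Subtract (−9)·D = −18x³ + 9x² + 63x + 36. Remainder: 3x + 1.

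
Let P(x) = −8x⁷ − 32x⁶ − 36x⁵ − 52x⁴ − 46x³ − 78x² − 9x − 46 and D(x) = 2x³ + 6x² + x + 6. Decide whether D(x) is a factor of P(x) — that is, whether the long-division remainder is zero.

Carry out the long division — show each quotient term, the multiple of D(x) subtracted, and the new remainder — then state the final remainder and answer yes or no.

R(x) = 8, so D(x) is not a factor of P(x). no

Step 1: lead(−8x⁷ − 32x⁶ − 36x⁵ − 52x⁴ − 46x³ − 78x² − 9x − 46) ÷ lead(D) = −8x⁷ ÷ 2x³ = −4x⁴. Subtract (−4x⁴)·D = −8x⁷ − 24x⁶ − 4x⁵ − 24x⁴. Remainder: −8x⁶ − 32x⁵ − 28x⁴ − 46x³ − 78x² − 9x − 46.
Step 2: lead(−8x⁶ − 32x⁵ − 28x⁴ − 46x³ − 78x² − 9x − 46) ÷ lead(D) = −8x⁶ ÷ 2x³ = −4x³. Subtract (−4x³)·D = −8x⁶ − 24x⁵ − 4x⁴ − 24x³. Remainder: −8x⁵ − 24x⁴ − 22x³ − 78x² − 9x − 46.
Step 3: lead(−8x⁵ − 24x⁴ − 22x³ − 78x² − 9x − 46) ÷ lead(D) = −8x⁵ ÷ 2x³ = −4x². Subtract (−4x²)·D = −8x⁵ − 24x⁴ − 4x³ − 24x². Remainder: −18x³ − 54x² − 9x − 46.
Step 4: lead(−18x³ − 54x² − 9x − 46) ÷ lead(D) = −18x³ ÷ 2x³ = −9. Subtract (−9)·D = −18x³ − 54x² − 9x − 54. Remainder: 8.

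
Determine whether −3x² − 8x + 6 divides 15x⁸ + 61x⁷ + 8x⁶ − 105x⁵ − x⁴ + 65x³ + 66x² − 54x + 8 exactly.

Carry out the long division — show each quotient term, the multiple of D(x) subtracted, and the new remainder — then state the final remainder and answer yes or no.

Step 1: lead(15x⁸ + 61x⁷ + 8x⁶ − 105x⁵ − x⁴ + 65x³ + 66x² − 54x + 8) ÷ lead(D) = 15x⁸ ÷ −3x² = −5x⁶. Subtract (−5x⁶)·D = 15x⁸ + 40x⁷ − 30x⁶. Remainder: 21x⁷ + 38x⁶ − 105x⁵ − x⁴ + 65x³ + 66x² − 54x + 8.
Step 2: lead(21x⁷ + 38x⁶ − 105x⁵ − x⁴ + 65x³ + 66x² − 54x + 8) ÷ lead(D) = 21x⁷ ÷ −3x² = −7x⁵. Subtract (−7x⁵)·D = 21x⁷ + 56x⁶ − 42x⁵. Remainder: −18x⁶ − 63x⁵ − x⁴ + 65x³ + 66x² − 54x + 8.
Step 3: lead(−18x⁶ − 63x⁵ − x⁴ + 65x³ + 66x² − 54x + 8) ÷ lead(D) = −18x⁶ ÷ −3x² = 6x⁴. Subtract (6x⁴)·D = −18x⁶ − 48x⁵ + 36x⁴. Remainder: −15x⁵ − 37x⁴ + 65x³ + 66x² − 54x + 8.
Step 4: lead(−15x⁵ − 37x⁴ + 65x³ + 66x² − 54x + 8) ÷ lead(D) = −15x⁵ ÷ −3x² = 5x³. Subtract (5x³)·D = −15x⁵ − 40x⁴ + 30x³. Remainder: 3x⁴ + 35x³ + 66x² − 54x + 8.
Step 5: lead(3x⁴ + 35x³ + 66x² − 54x + 8) ÷ lead(D) = 3x⁴ ÷ −3x² = −x². Subtract (−x²)·D = 3x⁴ + 8x³ − 6x². Remainder: 27x³ + 72x² − 54x + 8.
Step 6: lead(27x³ + 72x² − 54x + 8) ÷ lead(D) = 27x³ ÷ −3x² = −9x. Subtract (−9x)·D = 27x³ + 72x² − 54x. Remainder: 8.

R(x) = 8, so D(x) is not a factor of P(x). no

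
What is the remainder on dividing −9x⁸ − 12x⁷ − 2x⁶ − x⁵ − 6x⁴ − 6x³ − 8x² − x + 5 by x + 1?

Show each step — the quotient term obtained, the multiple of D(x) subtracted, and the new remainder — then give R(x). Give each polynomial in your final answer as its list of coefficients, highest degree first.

R = [0]

Step 1: lead(−9x⁸ − 12x⁷ − 2x⁶ − x⁵ − 6x⁴ − 6x³ − 8x² − x + 5) ÷ lead(D) = −9x⁸ ÷ x = −9x⁷. Subtract (−9x⁷)·D = −9x⁸ − 9x⁷. Remainder: −3x⁷ − 2x⁶ − x⁵ − 6x⁴ − 6x³ − 8x² − x + 5.
Step 2: lead(−3x⁷ − 2x⁶ − x⁵ − 6x⁴ − 6x³ − 8x² − x + 5) ÷ lead(D) = −3x⁷ ÷ x = −3x⁶. Subtract (−3x⁶)·D = −3x⁷ − 3x⁶. Remainder: x⁶ − x⁵ − 6x⁴ − 6x³ − 8x² − x + 5.
Step 3: lead(x⁶ − x⁵ − 6x⁴ − 6x³ − 8x² − x + 5) ÷ lead(D) = x⁶ ÷ x = x⁵. Subtract (x⁵)·D = x⁶ + x⁵. Remainder: −2x⁵ − 6x⁴ − 6x³ − 8x² − x + 5.
Step 4: lead(−2x⁵ − 6x⁴ − 6x³ − 8x² − x + 5) ÷ lead(D) = −2x⁵ ÷ x = −2x⁴. Subtract (−2x⁴)·D = −2x⁵ − 2x⁴. Remainder: −4x⁴ − 6x³ − 8x² − x + 5.
Step 5: lead(−4x⁴ − 6x³ − 8x² − x + 5) ÷ lead(D) = −4x⁴ ÷ x = −4x³. Subtract (−4x³)·D = −4x⁴ − 4x³. Remainder: −2x³ − 8x² − x + 5.
Step 6: lead(−2x³ − 8x² − x + 5) ÷ lead(D) = −2x³ ÷ x = −2x². Subtract (−2x²)·D = −2x³ − 2x². Remainder: −6x² − x + 5.
Step 7: lead(−6x² − x + 5) ÷ lead(D) = −6x² ÷ x = −6x. Subtract (−6x)·D = −6x² − 6x. Remainder: 5x + 5.
Step 8: lead(5x + 5) ÷ lead(D) = 5x ÷ x = 5. Subtract (5)·D = 5x + 5. Remainder: 0.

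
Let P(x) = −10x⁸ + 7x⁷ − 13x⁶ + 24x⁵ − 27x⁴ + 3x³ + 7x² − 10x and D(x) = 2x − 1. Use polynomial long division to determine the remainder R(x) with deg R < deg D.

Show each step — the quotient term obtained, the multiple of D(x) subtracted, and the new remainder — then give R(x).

Step 1: lead(−10x⁸ + 7x⁷ − 13x⁶ + 24x⁵ − 27x⁴ + 3x³ + 7x² − 10x) ÷ lead(D) = −10x⁸ ÷ 2x = −5x⁷. Subtract (−5x⁷)·D = −10x⁸ + 5x⁷. Remainder: 2x⁷ − 13x⁶ + 24x⁵ − 27x⁴ + 3x³ + 7x² − 10x.
Step 2: lead(2x⁷ − 13x⁶ + 24x⁵ − 27x⁴ + 3x³ + 7x² − 10x) ÷ lead(D) = 2x⁷ ÷ 2x = x⁶. Subtract (x⁶)·D = 2x⁷ − x⁶. Remainder: −12x⁶ + 24x⁵ − 27x⁴ + 3x³ + 7x² − 10x.
Step 3: lead(−12x⁶ + 24x⁵ − 27x⁴ + 3x³ + 7x² − 10x) ÷ lead(D) = −12x⁶ ÷ 2x = −6x⁵. Subtract (−6x⁵)·D = −12x⁶ + 6x⁵. Remainder: 18x⁵ − 27x⁴ + 3x³ + 7x² − 10x.
Step 4: lead(18x⁵ − 27x⁴ + 3x³ + 7x² − 10x) ÷ lead(D) = 18x⁵ ÷ 2x = 9x⁴. Subtract (9x⁴)·D = 18x⁵ − 9x⁴. Remainder: −18x⁴ + 3x³ + 7x² − 10x.
Step 5: lead(−18x⁴ + 3x³ + 7x² − 10x) ÷ lead(D) = −18x⁴ ÷ 2x = −9x³. Subtract (−9x³)·D = −18x⁴ + 9x³. Remainder: −6x³ + 7x² − 10x.
Step 6: lead(−6x³ + 7x² − 10x) ÷ lead(D) = −6x³ ÷ 2x = −3x². Subtract (−3x²)·D = −6x³ + 3x². Remainder: 4x² − 10x.
Step 7: lead(4x² − 10x) ÷ lead(D) = 4x² ÷ 2x = 2x. Subtract (2x)·D = 4x² − 2x. Remainder: −8x.
Step 8: lead(−8x) ÷ lead(D) = −8x ÷ 2x = −4. Subtract (−4)·D = −8x + 4. Remainder: −4.

R(x) = −4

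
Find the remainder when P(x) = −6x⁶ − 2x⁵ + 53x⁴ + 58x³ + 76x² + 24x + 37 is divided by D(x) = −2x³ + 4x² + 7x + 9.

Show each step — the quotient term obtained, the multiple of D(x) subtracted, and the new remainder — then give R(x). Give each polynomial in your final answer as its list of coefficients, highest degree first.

R = [7, 7, -8]

Step 1: lead(−6x⁶ − 2x⁵ + 53x⁴ + 58x³ + 76x² + 24x + 37) ÷ lead(D) = −6x⁶ ÷ −2x³ = 3x³. Subtract (3x³)·D = −6x⁶ + 12x⁵ + 21x⁴ + 27x³. Remainder: −14x⁵ + 32x⁴ + 31x³ + 76x² + 24x + 37.
Step 2: lead(−14x⁵ + 32x⁴ + 31x³ + 76x² + 24x + 37) ÷ lead(D) = −14x⁵ ÷ −2x³ = 7x². Subtract (7x²)·D = −14x⁵ + 28x⁴ + 49x³ + 63x². Remainder: 4x⁴ − 18x³ + 13x² + 24x + 37.
Step 3: lead(4x⁴ − 18x³ + 13x² + 24x + 37) ÷ lead(D) = 4x⁴ ÷ −2x³ = −2x. Subtract (−2x)·D = 4x⁴ − 8x³ − 14x² − 18x. Remainder: −10x³ + 27x² + 42x + 37.
Step 4: lead(−10x³ + 27x² + 42x + 37) ÷ lead(D) = −10x³ ÷ −2x³ = 5. Subtract (5)·D = −10x³ + 20x² + 35x + 45. Remainder: 7x² + 7x − 8.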